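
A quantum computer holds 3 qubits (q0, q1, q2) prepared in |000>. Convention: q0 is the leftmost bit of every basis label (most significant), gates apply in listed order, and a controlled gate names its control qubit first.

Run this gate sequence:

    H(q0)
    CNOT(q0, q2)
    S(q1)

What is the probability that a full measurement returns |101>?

The probability of measuring |101> is 1/2.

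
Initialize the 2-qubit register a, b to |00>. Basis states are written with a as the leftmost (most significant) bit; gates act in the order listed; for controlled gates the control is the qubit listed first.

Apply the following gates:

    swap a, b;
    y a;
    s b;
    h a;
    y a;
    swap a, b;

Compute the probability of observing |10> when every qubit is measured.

The probability of measuring |10> is 0.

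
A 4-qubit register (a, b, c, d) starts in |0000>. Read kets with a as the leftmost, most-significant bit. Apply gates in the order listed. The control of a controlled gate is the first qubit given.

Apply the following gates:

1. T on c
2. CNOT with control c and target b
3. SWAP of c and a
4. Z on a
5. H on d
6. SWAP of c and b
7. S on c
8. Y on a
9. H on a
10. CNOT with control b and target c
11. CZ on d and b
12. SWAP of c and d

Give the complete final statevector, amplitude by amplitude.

The resulting statevector has amplitude I/2 on |0000>, I/2 on |0010>, -I/2 on |1000>, -I/2 on |1010>, and 0 on every other basis state.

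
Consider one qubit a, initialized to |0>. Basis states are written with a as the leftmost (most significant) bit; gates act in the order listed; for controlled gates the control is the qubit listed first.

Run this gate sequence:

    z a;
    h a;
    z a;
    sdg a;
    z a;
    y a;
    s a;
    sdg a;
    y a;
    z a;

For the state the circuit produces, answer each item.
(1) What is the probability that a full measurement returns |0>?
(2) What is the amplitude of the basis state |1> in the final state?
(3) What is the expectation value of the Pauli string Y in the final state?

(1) A full measurement returns |0> with probability 1/2. Key observation: steps 5-10 multiply out to the identity, so the circuit reduces to the remaining gates.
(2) The final state's coefficient on |1> equals sqrt(2)*I/2.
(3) The expectation value of Y is 1.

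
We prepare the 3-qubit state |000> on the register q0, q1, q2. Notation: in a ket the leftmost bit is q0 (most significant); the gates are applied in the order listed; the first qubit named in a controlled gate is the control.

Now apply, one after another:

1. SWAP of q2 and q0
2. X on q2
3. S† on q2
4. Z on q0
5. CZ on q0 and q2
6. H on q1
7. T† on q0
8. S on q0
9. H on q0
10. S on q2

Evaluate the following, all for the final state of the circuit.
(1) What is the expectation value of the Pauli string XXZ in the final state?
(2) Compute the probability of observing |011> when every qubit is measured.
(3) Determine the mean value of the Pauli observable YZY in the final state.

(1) The observable XXZ averages to -1.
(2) Outcome |011> occurs with probability 1/4.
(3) In the final state, YZY has expectation 0.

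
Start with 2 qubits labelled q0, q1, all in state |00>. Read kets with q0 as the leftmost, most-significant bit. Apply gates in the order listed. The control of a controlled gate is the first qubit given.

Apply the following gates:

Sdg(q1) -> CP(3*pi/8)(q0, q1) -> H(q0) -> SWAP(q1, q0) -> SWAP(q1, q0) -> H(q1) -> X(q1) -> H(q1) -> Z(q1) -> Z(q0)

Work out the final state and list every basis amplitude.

After the circuit, the state carries amplitude sqrt(2)/2 on |00>, 0 on |01>, -sqrt(2)/2 on |10>, 0 on |11>. Key observation: gates 6-9 undo each other exactly, leaving only the rest of the circuit to track.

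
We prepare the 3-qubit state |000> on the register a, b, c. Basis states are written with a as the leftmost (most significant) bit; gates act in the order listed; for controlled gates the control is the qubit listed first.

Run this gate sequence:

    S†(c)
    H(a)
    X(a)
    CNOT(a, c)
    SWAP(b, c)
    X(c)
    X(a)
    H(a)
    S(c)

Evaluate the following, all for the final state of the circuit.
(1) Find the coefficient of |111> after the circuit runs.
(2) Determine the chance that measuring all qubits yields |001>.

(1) The amplitude on |111> is I/2.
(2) The probability of measuring |001> is 1/4.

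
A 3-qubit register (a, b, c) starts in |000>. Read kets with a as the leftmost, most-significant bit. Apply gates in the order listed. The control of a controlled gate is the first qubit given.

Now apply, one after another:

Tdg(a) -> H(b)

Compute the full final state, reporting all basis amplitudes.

After the circuit, the state carries amplitude sqrt(2)/2 on |000>, sqrt(2)/2 on |010>, and 0 on every other basis state.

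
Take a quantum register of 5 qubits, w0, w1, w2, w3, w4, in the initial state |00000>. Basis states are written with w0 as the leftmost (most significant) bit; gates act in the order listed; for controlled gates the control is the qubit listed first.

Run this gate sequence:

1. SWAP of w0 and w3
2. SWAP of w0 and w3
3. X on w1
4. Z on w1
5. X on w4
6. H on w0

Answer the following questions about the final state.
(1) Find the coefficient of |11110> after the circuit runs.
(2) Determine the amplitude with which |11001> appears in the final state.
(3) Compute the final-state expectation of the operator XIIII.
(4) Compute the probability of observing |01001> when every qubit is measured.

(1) |11110> carries amplitude 0 in the final state. Key observation: steps 1-2 multiply out to the identity, so the circuit reduces to the remaining gates.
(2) The amplitude on |11001> is -sqrt(2)/2.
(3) The observable XIIII averages to 1.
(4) A full measurement returns |01001> with probability 1/2.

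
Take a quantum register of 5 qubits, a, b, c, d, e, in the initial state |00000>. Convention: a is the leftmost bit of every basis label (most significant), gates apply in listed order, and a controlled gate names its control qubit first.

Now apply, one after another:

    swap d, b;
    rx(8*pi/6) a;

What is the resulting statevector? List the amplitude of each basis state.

The resulting statevector has amplitude -1/2 on |00000>, -sqrt(3)*I/2 on |10000>, and 0 on every other basis state.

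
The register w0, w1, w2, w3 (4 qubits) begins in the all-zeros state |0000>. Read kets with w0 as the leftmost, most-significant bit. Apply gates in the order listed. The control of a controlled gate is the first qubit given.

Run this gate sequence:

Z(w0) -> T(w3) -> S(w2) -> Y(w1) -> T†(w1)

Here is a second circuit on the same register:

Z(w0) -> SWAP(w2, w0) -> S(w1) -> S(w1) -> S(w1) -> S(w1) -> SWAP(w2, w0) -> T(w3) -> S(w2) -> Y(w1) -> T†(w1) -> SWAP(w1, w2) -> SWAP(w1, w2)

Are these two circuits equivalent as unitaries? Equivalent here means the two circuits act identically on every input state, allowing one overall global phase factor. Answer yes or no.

Yes, they are equivalent — the unitaries differ by at most a global phase.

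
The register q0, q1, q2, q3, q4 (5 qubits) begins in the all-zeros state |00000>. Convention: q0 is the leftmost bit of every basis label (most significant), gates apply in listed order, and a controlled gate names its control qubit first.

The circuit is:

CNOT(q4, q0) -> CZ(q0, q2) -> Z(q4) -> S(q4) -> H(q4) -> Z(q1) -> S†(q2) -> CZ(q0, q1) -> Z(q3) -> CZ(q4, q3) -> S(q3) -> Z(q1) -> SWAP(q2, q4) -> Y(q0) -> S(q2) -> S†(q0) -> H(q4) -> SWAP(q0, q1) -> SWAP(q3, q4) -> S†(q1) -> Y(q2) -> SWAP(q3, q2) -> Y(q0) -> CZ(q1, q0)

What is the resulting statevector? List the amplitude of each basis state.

The final amplitudes are -1/2 on |11000>, -I/2 on |11010>, -1/2 on |11100>, -I/2 on |11110>, and 0 on every other basis state.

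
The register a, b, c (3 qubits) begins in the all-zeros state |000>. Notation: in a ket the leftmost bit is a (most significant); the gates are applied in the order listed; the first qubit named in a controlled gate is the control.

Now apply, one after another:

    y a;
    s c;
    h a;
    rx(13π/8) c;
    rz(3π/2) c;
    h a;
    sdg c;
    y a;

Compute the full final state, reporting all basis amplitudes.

The final amplitudes are exp(I*pi/4)*cos(3*pi/16) on |000>, -exp(3*I*pi/4)*sin(3*pi/16) on |001>, and 0 on every other basis state.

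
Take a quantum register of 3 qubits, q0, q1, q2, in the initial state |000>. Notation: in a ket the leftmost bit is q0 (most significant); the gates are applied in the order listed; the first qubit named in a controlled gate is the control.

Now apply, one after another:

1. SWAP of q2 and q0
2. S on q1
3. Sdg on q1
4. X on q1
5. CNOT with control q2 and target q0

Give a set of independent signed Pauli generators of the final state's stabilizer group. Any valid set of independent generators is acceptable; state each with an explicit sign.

One valid set of independent stabilizer generators is +ZII, -IZI, +IIZ (any independent generating set of the same group is equally correct). Key observation: steps 2-3 multiply out to the identity, so the circuit reduces to the remaining gates.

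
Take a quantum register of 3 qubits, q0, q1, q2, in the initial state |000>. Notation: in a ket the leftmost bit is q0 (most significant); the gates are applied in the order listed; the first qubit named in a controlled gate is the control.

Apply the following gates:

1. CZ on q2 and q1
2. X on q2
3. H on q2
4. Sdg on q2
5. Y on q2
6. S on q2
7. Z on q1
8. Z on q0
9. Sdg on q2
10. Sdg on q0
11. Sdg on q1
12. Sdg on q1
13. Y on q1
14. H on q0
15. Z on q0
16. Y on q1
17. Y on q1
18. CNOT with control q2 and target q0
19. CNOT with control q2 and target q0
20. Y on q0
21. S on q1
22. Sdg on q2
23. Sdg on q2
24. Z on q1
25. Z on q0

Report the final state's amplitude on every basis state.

The resulting statevector has amplitude 0 on |000>, 0 on |001>, I/2 on |010>, 1/2 on |011>, 0 on |100>, 0 on |101>, -I/2 on |110>, -1/2 on |111>.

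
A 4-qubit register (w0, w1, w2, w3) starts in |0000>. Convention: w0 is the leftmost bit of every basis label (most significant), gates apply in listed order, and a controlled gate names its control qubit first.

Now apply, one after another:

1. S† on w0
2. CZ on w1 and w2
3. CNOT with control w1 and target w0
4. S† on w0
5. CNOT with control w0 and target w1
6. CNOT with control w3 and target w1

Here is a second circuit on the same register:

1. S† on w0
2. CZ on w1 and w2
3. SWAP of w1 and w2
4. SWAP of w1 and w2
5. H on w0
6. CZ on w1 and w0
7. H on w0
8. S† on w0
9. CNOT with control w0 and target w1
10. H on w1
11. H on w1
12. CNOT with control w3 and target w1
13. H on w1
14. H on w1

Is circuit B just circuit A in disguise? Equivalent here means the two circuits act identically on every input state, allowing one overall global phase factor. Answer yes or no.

Yes, they are equivalent — the unitaries differ by at most a global phase.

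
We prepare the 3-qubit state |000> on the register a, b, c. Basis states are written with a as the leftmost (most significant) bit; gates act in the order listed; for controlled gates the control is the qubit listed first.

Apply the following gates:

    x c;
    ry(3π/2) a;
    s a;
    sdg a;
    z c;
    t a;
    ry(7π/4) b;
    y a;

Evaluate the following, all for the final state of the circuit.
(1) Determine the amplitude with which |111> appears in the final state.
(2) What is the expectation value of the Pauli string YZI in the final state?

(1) |111> carries amplitude I*sqrt(4 - 2*sqrt(2))/4 in the final state.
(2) The expectation value of YZI is -1/2.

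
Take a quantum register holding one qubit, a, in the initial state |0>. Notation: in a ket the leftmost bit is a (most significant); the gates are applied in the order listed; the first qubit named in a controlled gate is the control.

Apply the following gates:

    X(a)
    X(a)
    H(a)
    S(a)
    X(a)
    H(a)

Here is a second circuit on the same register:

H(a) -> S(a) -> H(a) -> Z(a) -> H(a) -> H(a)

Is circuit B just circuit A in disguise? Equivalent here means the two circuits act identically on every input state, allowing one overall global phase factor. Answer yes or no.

Yes — the two circuits implement the same unitary up to a global phase.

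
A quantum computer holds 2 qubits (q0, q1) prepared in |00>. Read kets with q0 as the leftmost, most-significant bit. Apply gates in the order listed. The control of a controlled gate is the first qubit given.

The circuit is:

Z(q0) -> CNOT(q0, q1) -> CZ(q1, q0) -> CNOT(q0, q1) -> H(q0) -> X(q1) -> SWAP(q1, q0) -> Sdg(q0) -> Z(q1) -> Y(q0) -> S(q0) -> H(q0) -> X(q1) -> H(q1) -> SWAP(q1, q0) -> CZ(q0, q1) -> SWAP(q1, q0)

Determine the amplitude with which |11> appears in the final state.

|11> carries amplitude -sqrt(2)/2 in the final state.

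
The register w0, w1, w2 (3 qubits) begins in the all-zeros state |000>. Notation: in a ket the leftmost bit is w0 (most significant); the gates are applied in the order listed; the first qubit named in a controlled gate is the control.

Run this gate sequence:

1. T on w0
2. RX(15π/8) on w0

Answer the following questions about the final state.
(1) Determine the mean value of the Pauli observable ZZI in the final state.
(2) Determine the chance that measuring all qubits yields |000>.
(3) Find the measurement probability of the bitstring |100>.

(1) The expectation value of ZZI is sqrt(sqrt(2) + 2)/2.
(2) Outcome |000> occurs with probability cos(pi/16)**2.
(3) The probability of measuring |100> is sin(pi/16)**2.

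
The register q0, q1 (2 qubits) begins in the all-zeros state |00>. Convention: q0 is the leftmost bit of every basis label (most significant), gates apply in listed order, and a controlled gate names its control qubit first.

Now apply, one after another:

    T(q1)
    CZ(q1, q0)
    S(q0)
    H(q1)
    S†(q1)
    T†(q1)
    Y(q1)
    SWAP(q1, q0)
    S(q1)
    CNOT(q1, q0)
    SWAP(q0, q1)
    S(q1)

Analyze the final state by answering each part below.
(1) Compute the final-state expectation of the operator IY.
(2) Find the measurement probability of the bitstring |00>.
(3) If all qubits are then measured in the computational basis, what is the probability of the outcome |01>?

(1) The expectation value of IY is sqrt(2)/2.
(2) Outcome |00> occurs with probability 1/2.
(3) The probability of measuring |01> is 1/2.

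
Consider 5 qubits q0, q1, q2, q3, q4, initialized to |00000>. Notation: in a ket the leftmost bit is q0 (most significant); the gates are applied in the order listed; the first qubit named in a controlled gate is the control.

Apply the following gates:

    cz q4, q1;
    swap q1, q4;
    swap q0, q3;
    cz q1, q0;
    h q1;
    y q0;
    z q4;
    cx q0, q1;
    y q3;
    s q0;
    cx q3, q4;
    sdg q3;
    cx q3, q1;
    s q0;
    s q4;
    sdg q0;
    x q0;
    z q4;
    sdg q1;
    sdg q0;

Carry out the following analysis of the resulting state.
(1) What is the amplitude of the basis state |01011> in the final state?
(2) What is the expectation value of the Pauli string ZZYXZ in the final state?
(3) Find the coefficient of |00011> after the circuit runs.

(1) The final state's coefficient on |01011> equals sqrt(2)/2.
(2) In the final state, ZZYXZ has expectation 0.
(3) |00011> carries amplitude sqrt(2)*I/2 in the final state.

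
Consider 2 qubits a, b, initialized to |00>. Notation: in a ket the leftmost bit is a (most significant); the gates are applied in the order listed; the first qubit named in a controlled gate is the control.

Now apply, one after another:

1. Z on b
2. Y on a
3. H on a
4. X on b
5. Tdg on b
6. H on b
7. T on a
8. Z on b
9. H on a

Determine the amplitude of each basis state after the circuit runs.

The final amplitudes are sqrt(2)*(-I + exp(I*pi/4))/4 on |00>, sqrt(2)*(-I + exp(I*pi/4))/4 on |01>, sqrt(2)*(exp(I*pi/4) + I)/4 on |10>, sqrt(2)*(exp(I*pi/4) + I)/4 on |11>.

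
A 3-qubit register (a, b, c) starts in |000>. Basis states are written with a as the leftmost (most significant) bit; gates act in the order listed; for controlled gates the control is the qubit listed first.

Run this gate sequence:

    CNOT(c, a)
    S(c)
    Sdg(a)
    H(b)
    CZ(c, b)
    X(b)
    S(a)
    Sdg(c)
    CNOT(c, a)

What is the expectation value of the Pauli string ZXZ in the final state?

In the final state, ZXZ has expectation 1.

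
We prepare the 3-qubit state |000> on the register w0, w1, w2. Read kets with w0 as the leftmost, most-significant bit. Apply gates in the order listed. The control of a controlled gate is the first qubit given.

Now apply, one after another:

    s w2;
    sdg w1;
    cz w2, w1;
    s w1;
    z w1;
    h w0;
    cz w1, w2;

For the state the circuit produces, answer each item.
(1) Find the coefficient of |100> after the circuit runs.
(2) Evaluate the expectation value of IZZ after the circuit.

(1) |100> carries amplitude sqrt(2)/2 in the final state.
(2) The observable IZZ averages to 1.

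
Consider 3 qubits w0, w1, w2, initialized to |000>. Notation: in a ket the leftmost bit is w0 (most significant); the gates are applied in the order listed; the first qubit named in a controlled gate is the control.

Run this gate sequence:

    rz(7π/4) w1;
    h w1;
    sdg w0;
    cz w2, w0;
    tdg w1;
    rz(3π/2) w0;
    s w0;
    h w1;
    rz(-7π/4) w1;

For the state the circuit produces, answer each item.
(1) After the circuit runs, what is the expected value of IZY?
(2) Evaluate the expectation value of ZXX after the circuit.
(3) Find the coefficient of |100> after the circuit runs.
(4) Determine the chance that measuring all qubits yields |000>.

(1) The expectation value of IZY is 0.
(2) In the final state, ZXX has expectation 0.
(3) The amplitude on |100> is 0.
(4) Outcome |000> occurs with probability sqrt(2)/4 + 1/2.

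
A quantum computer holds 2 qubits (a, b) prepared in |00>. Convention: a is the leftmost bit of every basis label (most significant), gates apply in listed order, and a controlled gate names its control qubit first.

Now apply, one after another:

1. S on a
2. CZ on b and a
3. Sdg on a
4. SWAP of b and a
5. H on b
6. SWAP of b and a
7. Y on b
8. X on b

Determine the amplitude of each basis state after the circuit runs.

The resulting statevector has amplitude sqrt(2)*I/2 on |00>, 0 on |01>, sqrt(2)*I/2 on |10>, 0 on |11>.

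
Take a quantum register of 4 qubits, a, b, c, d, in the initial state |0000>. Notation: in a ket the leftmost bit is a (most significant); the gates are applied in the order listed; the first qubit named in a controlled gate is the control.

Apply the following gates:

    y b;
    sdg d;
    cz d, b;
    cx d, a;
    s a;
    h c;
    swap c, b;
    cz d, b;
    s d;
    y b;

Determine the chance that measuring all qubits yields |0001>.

Outcome |0001> occurs with probability 0.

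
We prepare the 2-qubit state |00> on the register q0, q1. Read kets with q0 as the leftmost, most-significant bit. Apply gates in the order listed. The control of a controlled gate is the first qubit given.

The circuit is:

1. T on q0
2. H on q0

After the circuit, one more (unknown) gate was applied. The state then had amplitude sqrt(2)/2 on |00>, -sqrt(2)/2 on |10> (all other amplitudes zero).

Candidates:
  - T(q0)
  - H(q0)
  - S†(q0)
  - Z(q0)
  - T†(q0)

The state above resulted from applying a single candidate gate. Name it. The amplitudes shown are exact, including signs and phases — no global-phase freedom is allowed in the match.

The applied gate was Z(q0).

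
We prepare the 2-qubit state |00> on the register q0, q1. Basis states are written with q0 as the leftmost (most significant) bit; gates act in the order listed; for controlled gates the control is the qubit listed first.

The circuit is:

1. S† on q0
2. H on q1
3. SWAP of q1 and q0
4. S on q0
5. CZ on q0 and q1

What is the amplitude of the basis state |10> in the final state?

|10> carries amplitude sqrt(2)*I/2 in the final state.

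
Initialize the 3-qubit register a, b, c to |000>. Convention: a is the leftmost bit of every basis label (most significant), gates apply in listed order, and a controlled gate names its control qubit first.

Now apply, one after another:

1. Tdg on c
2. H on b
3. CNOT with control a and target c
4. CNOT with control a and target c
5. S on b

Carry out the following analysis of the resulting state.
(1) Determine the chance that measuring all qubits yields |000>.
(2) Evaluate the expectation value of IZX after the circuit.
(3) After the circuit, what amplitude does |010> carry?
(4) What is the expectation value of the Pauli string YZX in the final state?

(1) The probability of measuring |000> is 1/2. Key observation: steps 3-4 multiply out to the identity, so the circuit reduces to the remaining gates.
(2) In the final state, IZX has expectation 0.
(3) The amplitude on |010> is sqrt(2)*I/2.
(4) In the final state, YZX has expectation 0.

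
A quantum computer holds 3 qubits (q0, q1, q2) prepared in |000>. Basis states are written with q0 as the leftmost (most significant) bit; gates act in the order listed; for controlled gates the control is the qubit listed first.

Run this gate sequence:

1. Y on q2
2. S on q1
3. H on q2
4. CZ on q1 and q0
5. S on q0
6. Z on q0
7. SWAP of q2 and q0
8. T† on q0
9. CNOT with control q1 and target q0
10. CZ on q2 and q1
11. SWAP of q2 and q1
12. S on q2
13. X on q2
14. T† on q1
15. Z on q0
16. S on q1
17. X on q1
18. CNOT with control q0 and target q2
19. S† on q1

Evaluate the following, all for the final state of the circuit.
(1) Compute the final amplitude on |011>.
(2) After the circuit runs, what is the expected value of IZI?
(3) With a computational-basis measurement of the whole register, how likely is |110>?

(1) |011> carries amplitude sqrt(2)/2 in the final state.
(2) The observable IZI averages to -1.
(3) Outcome |110> occurs with probability 1/2.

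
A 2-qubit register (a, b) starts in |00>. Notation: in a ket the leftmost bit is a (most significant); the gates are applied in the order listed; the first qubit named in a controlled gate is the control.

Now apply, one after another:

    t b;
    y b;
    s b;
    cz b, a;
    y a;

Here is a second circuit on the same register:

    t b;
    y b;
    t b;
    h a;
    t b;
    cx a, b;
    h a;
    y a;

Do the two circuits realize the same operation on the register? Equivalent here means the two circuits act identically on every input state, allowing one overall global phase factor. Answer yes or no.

No: there is an input state on which the two circuits produce genuinely different outputs (not merely differing by a phase).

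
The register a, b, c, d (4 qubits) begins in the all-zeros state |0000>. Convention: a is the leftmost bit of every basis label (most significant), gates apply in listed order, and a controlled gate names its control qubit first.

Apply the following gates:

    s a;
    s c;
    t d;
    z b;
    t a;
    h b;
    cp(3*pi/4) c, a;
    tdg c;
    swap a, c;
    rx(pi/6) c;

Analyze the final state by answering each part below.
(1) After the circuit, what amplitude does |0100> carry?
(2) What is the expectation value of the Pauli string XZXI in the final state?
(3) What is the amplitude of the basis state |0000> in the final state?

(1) The amplitude on |0100> is 1/4 + sqrt(3)/4.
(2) In the final state, XZXI has expectation 0.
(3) The amplitude on |0000> is 1/4 + sqrt(3)/4.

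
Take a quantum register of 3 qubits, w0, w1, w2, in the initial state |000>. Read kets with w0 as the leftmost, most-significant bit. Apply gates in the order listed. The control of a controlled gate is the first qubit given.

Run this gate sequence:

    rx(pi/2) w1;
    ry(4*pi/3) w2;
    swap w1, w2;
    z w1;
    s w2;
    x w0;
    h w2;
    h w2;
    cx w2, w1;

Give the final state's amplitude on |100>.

|100> carries amplitude -sqrt(2)/4 in the final state.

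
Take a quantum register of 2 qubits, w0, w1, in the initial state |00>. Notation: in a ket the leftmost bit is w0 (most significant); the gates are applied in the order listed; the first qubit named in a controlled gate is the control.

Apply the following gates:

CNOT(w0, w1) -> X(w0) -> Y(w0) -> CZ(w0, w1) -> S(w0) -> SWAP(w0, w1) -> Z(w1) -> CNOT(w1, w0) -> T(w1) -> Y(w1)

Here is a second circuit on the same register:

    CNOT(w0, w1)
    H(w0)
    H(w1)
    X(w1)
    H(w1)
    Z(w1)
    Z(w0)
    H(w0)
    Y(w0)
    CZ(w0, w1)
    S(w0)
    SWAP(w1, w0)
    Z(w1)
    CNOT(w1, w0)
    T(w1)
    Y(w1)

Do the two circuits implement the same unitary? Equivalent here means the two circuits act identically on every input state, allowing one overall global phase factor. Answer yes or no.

Yes — the two circuits implement the same unitary up to a global phase.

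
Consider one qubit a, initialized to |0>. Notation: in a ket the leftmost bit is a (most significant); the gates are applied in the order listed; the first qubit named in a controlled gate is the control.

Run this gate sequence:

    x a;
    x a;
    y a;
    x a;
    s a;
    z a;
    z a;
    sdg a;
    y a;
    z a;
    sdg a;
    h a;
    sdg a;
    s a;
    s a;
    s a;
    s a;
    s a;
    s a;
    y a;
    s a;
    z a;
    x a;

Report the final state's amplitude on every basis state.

The final amplitudes are -sqrt(2)*I/2 on |0>, sqrt(2)*I/2 on |1>. Key observation: gates 14-17 undo each other exactly, leaving only the rest of the circuit to track.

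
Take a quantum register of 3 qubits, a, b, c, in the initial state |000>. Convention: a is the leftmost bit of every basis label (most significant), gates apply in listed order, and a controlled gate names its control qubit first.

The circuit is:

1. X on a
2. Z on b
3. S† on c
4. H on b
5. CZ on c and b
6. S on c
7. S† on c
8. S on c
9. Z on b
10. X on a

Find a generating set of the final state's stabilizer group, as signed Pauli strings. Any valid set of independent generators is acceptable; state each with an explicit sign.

One valid set of independent stabilizer generators is -IXI, +ZII, +IIZ (any independent generating set of the same group is equally correct).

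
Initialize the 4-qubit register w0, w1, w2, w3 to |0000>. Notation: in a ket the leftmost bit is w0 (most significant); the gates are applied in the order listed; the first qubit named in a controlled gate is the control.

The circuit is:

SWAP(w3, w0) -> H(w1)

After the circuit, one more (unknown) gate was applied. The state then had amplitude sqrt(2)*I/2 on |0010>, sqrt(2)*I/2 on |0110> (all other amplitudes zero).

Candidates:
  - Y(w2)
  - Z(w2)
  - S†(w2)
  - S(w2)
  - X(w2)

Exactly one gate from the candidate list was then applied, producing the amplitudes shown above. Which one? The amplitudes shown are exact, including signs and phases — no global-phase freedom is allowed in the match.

It was Y(w2) that produced the state shown.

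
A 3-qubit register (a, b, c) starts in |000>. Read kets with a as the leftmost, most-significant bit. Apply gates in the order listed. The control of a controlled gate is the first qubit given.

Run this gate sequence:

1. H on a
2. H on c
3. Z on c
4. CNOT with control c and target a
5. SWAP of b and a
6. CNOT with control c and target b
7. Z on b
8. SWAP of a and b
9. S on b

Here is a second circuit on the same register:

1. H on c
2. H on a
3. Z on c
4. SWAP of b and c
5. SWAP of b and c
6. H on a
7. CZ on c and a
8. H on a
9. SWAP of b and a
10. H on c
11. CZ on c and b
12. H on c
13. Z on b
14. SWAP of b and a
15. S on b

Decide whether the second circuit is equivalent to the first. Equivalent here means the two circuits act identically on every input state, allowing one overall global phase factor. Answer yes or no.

No — the two circuits implement different unitaries, even allowing a global phase.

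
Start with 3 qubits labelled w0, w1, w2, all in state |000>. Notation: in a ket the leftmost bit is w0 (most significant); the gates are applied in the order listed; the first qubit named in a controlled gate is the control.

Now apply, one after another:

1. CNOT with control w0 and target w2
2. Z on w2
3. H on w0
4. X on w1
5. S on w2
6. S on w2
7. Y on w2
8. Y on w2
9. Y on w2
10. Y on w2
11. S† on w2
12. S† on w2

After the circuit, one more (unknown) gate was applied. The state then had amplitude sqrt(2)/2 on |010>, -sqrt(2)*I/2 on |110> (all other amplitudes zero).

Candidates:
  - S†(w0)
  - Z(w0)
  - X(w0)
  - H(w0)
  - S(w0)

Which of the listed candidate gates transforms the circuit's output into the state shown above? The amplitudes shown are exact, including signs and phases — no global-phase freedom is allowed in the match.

It was S†(w0) that produced the state shown. Key observation: steps 5-12 multiply out to the identity, so the circuit reduces to the remaining gates.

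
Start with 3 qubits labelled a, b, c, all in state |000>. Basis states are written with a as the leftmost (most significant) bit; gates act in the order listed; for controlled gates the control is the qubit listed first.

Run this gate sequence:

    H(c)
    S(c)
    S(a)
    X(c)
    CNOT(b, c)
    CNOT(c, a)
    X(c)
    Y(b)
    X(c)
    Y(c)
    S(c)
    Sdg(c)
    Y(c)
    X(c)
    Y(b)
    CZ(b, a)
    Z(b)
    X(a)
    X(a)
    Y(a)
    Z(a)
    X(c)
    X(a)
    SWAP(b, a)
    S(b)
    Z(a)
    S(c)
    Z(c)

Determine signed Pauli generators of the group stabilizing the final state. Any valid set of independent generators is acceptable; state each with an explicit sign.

The stabilizer group can be generated by -IXY, +ZII, +IZZ, among other valid generating sets. Key observation: gates 8-15 undo each other exactly, leaving only the rest of the circuit to track.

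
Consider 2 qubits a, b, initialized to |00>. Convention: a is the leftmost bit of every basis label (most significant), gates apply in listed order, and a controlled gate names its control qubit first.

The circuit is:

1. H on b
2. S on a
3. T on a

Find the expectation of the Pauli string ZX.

The observable ZX averages to 1.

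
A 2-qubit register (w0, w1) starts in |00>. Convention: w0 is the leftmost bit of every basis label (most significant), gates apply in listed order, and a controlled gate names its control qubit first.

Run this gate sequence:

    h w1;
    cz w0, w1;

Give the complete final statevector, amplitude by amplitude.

After the circuit, the state carries amplitude sqrt(2)/2 on |00>, sqrt(2)/2 on |01>, 0 on |10>, 0 on |11>.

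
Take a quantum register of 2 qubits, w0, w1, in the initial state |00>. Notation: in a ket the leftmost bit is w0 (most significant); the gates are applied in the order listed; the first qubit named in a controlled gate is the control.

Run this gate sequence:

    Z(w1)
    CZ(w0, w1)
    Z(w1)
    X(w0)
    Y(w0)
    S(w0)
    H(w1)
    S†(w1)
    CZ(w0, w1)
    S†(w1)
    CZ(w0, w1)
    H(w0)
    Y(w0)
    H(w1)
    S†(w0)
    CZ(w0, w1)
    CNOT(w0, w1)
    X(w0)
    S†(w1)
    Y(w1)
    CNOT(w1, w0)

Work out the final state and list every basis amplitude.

After the circuit, the state carries amplitude 0 on |00>, 0 on |01>, sqrt(2)/2 on |10>, -sqrt(2)/2 on |11>.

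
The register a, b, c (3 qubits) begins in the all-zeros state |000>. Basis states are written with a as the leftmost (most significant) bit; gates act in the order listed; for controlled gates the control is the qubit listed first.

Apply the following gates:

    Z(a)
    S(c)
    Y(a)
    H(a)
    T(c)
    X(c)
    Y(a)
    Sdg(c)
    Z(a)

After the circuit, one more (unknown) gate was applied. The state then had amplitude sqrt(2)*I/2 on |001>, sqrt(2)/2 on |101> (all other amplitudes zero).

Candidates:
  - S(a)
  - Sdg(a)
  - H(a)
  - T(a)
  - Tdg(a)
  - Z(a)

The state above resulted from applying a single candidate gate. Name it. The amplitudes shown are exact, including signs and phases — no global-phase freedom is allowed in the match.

The applied gate was S(a).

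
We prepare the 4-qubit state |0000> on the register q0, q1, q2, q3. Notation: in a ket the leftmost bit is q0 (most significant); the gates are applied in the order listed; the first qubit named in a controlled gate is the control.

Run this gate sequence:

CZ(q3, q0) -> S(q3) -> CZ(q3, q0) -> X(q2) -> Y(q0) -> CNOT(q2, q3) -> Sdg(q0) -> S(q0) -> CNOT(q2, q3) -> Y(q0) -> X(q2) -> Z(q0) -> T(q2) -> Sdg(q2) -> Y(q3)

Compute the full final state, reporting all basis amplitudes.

The resulting statevector has amplitude I on |0001>, and 0 on every other basis state. Key observation: steps 4-11 multiply out to the identity, so the circuit reduces to the remaining gates.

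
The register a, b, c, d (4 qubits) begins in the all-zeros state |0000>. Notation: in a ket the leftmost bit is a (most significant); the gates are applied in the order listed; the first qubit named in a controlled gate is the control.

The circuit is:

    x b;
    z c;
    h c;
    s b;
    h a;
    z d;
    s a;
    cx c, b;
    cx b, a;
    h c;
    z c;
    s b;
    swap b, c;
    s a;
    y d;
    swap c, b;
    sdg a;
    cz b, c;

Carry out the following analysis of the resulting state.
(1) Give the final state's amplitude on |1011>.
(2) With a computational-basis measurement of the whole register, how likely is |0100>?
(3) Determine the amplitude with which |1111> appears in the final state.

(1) The final state's coefficient on |1011> equals -sqrt(2)*I/4.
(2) Outcome |0100> occurs with probability 0.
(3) The amplitude on |1111> is -sqrt(2)*I/4.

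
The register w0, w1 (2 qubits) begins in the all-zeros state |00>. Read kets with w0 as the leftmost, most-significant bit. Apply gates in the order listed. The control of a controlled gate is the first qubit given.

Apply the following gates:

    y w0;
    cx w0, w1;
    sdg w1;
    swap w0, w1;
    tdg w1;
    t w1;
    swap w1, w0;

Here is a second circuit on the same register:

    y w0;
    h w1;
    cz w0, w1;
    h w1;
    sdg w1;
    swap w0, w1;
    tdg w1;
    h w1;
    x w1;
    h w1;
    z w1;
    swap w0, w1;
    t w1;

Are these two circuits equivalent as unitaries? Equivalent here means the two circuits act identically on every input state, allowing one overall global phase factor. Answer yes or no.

No: there is an input state on which the two circuits produce genuinely different outputs (not merely differing by a phase).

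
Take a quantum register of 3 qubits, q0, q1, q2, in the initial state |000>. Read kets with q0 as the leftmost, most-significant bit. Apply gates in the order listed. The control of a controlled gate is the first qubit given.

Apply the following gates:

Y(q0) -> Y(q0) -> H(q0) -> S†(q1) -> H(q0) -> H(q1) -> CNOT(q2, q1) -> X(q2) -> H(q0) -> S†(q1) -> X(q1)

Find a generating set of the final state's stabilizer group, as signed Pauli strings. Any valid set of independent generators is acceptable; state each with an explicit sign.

One valid set of independent stabilizer generators is +XII, +IYI, -IIZ (any independent generating set of the same group is equally correct).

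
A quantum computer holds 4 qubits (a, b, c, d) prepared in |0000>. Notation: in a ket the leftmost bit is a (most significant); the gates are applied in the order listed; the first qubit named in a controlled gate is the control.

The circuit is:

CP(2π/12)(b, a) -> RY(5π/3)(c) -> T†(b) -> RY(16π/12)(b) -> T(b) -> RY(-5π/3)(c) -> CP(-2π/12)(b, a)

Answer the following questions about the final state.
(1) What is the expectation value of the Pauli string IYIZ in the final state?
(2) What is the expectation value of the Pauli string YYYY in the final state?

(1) The observable IYIZ averages to -sqrt(6)/4.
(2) In the final state, YYYY has expectation 0.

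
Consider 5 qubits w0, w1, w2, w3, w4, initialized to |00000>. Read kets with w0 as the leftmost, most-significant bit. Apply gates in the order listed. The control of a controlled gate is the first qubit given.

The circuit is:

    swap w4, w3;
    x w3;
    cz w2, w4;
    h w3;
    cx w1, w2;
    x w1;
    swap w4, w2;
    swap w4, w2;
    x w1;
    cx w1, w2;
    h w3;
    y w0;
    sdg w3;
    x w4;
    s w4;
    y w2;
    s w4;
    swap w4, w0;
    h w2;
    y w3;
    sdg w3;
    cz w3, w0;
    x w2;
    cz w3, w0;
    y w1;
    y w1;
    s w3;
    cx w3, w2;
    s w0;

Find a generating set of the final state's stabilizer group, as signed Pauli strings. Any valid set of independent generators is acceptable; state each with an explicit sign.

The stabilizer group can be generated by -IIXII, -ZIIII, +IZIII, +IIIZI, -IIIIZ, among other valid generating sets. Key observation: gates 4-11 undo each other exactly, leaving only the rest of the circuit to track.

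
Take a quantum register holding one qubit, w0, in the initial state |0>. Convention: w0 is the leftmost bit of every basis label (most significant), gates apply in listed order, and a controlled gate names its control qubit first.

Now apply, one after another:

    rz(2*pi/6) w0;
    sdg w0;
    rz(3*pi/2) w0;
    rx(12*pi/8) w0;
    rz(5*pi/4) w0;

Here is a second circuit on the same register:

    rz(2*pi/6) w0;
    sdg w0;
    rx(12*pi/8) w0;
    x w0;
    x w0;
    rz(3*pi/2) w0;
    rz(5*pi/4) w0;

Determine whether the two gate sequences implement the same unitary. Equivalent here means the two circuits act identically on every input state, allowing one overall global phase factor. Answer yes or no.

No: there is an input state on which the two circuits produce genuinely different outputs (not merely differing by a phase).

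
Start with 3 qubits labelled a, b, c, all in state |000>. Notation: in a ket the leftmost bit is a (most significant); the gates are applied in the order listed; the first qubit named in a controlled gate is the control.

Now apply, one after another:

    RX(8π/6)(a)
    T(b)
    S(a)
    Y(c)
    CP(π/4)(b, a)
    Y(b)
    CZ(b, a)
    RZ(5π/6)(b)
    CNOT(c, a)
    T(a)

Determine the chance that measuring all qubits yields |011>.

Outcome |011> occurs with probability 3/4.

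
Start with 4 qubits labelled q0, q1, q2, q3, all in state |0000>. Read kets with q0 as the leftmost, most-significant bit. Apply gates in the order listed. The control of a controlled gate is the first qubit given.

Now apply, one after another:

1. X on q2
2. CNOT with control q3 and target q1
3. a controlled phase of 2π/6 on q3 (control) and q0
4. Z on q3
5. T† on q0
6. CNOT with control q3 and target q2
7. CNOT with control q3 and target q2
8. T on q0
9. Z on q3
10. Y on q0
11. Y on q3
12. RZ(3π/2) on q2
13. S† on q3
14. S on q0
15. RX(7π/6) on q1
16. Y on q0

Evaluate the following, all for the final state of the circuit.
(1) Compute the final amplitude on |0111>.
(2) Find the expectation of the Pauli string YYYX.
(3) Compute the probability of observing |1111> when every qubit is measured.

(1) |0111> carries amplitude (sqrt(2) + sqrt(6))*exp(3*I*pi/4)/4 in the final state.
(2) The expectation value of YYYX is 0.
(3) Outcome |1111> occurs with probability 0.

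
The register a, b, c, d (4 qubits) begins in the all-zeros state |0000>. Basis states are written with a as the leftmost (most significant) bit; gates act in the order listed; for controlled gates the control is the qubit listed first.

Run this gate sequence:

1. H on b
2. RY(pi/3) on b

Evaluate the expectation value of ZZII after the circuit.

The observable ZZII averages to -sqrt(3)/2.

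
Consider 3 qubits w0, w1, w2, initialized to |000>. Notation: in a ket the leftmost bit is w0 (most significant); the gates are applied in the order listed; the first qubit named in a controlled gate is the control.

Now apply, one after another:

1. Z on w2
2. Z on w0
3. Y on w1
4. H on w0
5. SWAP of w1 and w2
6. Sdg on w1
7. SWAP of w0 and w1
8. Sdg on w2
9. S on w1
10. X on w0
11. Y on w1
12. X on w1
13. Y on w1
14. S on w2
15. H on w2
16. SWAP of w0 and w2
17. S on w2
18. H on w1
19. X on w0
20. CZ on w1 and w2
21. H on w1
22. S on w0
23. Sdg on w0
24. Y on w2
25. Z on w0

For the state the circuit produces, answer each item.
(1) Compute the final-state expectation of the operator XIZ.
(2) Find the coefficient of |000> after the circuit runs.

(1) The observable XIZ averages to 1.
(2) |000> carries amplitude I/2 in the final state.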